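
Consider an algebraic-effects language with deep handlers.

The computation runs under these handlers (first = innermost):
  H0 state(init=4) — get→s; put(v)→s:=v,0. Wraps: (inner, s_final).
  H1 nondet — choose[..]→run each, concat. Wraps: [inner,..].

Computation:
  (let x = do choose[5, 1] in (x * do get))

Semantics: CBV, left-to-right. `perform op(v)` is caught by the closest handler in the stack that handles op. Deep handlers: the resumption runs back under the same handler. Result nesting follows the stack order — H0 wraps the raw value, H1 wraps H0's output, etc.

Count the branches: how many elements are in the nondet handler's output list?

Answer: 2

Evaluation trace:
choose[5, 1] @ H1
  branch[0] choose=5:
    get @ H0 ⇒ 4
    H0 returns (20, 4)
    H1 returns [(20, 4)]
  branch[1] choose=1:
    get @ H0 ⇒ 4
    H0 returns (4, 4)
    H1 returns [(4, 4)]
= [(20, 4), (4, 4)]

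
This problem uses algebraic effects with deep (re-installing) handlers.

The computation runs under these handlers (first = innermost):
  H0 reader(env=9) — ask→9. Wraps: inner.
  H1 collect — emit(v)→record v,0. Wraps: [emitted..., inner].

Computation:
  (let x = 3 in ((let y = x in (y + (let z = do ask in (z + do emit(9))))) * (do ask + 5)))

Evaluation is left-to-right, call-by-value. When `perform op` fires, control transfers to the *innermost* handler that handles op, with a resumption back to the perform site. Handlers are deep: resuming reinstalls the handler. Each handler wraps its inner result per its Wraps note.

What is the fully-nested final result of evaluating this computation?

Answer: [9, 168]

Working:
ask @ H0 ⇒ 9
emit(9) @ H1 ⇒ out+=9
ask @ H0 ⇒ 9
H0 returns 168
H1 returns [9, 168]
= [9, 168]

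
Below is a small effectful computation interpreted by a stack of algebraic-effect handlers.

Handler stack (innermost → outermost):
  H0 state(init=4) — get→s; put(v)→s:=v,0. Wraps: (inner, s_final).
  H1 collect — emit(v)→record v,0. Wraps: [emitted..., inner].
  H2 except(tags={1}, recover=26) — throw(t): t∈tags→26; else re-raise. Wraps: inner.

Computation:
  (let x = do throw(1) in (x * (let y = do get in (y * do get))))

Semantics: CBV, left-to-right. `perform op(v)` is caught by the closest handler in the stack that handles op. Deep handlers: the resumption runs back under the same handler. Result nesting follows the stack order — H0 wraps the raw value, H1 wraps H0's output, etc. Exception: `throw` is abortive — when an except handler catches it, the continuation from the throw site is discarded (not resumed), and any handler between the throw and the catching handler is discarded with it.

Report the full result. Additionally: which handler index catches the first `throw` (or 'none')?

Answer: 26 ; first throw caught by: H2

Evaluation trace:
throw(1) @ H2 caught ⇒ 26
= 26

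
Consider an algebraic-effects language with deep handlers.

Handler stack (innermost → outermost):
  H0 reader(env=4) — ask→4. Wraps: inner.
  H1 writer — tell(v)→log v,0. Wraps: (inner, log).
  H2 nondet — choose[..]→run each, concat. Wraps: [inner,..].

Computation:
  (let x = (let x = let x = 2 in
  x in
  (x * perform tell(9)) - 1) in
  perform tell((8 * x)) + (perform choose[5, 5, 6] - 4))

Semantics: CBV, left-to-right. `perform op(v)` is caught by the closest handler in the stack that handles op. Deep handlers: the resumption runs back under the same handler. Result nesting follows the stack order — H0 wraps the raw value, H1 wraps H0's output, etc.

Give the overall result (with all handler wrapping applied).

Answer: [(1, (9, -8)), (1, (9, -8)), (2, (9, -8))]

Working:
tell(9) @ H1 ⇒ log+=9
tell(-8) @ H1 ⇒ log+=-8
choose[5, 5, 6] @ H2
  branch[0] choose=5:
    H0 returns 1
    H1 returns (1, (9, -8))
    H2 returns [(1, (9, -8))]
  branch[1] choose=5:
    H0 returns 1
    H1 returns (1, (9, -8))
    H2 returns [(1, (9, -8))]
  branch[2] choose=6:
    H0 returns 2
    H1 returns (2, (9, -8))
    H2 returns [(2, (9, -8))]
= [(1, (9, -8)), (1, (9, -8)), (2, (9, -8))]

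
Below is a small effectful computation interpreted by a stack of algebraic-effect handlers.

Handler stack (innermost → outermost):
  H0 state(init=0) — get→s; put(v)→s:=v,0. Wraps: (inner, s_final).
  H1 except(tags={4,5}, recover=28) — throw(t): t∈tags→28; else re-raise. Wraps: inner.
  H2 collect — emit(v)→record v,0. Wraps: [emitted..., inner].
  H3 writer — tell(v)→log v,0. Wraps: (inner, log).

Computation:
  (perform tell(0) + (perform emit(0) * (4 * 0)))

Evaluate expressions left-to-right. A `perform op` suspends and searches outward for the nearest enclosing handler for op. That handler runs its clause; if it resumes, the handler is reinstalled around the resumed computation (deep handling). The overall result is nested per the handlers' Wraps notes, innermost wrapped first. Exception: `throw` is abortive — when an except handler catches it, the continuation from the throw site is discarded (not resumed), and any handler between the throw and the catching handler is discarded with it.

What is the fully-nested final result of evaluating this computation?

Answer: ([0, (0, 0)], (0))

Working:
tell(0) @ H3 ⇒ log+=0
emit(0) @ H2 ⇒ out+=0
H0 returns (0, 0)
H1 returns (0, 0)
H2 returns [0, (0, 0)]
H3 returns ([0, (0, 0)], (0))
= ([0, (0, 0)], (0))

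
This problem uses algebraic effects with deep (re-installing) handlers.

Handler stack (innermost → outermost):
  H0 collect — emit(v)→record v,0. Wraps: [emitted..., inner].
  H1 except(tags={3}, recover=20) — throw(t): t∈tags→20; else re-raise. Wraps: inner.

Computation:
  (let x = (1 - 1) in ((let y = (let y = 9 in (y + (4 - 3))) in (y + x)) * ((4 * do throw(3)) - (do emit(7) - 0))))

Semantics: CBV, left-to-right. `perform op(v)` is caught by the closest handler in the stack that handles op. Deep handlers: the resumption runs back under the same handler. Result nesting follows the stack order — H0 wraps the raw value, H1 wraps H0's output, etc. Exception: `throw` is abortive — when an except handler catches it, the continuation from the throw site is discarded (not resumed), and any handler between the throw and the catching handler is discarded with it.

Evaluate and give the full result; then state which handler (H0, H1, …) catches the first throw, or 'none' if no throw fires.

Evaluation trace:
throw(3) @ H1 caught ⇒ 20
= 20

Answer: 20 ; first throw caught by: H1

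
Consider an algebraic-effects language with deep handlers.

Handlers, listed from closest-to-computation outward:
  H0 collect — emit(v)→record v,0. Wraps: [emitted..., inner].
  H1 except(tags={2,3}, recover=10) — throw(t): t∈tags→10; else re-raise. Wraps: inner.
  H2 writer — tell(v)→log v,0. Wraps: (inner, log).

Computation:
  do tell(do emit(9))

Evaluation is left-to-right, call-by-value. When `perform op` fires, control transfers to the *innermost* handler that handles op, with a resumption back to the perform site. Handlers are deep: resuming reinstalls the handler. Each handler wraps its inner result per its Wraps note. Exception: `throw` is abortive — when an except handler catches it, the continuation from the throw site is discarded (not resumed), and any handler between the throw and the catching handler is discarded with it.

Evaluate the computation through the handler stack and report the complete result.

Answer: ([9, 0], (0))

Evaluation trace:
emit(9) @ H0 ⇒ out+=9
tell(0) @ H2 ⇒ log+=0
H0 returns [9, 0]
H1 returns [9, 0]
H2 returns ([9, 0], (0))
= ([9, 0], (0))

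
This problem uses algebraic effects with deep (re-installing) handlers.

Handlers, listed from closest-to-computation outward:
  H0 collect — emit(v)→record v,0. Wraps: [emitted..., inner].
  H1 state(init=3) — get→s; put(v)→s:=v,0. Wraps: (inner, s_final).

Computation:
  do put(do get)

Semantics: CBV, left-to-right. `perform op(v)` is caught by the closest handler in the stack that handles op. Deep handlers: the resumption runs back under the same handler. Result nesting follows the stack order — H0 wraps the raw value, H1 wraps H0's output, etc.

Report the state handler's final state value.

Answer: 3

Step-by-step:
get @ H1 ⇒ 3
put(3) @ H1 ⇒ s:=3
H0 returns [0]
H1 returns ([0], 3)
= ([0], 3)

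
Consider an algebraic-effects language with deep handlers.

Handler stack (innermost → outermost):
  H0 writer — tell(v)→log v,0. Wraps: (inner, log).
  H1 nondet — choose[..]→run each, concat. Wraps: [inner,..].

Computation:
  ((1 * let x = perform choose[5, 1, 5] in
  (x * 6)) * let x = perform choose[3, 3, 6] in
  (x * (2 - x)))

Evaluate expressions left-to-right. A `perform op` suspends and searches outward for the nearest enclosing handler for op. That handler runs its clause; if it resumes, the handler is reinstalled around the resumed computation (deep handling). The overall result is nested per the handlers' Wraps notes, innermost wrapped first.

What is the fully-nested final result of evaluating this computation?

Working:
choose[5, 1, 5] @ H1
  branch[0] choose=5:
    choose[3, 3, 6] @ H1
      branch[0] choose=3:
        H0 returns (-90, ())
        H1 returns [(-90, ())]
      branch[1] choose=3:
        H0 returns (-90, ())
        H1 returns [(-90, ())]
      branch[2] choose=6:
        H0 returns (-720, ())
        H1 returns [(-720, ())]
  branch[1] choose=1:
    choose[3, 3, 6] @ H1
      branch[0] choose=3:
        H0 returns (-18, ())
        H1 returns [(-18, ())]
      branch[1] choose=3:
        H0 returns (-18, ())
        H1 returns [(-18, ())]
      branch[2] choose=6:
        H0 returns (-144, ())
        H1 returns [(-144, ())]
  branch[2] choose=5:
    choose[3, 3, 6] @ H1
      branch[0] choose=3:
        H0 returns (-90, ())
        H1 returns [(-90, ())]
      branch[1] choose=3:
        H0 returns (-90, ())
        H1 returns [(-90, ())]
      branch[2] choose=6:
        H0 returns (-720, ())
        H1 returns [(-720, ())]
= [(-90, ()), (-90, ()), (-720, ()), (-18, ()), (-18, ()), (-144, ()), (-90, ()), (-90, ()), (-720, ())]

Answer: [(-90, ()), (-90, ()), (-720, ()), (-18, ()), (-18, ()), (-144, ()), (-90, ()), (-90, ()), (-720, ())]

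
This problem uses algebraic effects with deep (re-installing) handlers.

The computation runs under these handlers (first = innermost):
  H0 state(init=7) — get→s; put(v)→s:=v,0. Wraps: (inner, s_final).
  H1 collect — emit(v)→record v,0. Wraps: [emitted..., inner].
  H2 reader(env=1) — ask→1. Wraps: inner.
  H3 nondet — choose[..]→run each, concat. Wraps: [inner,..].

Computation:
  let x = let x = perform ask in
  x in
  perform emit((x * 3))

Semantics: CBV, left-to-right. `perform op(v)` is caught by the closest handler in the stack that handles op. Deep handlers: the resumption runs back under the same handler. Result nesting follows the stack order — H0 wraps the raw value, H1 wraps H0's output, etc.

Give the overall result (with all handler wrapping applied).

Working:
ask @ H2 ⇒ 1
emit(3) @ H1 ⇒ out+=3
H0 returns (0, 7)
H1 returns [3, (0, 7)]
H2 returns [3, (0, 7)]
H3 returns [[3, (0, 7)]]
= [[3, (0, 7)]]

Answer: [[3, (0, 7)]]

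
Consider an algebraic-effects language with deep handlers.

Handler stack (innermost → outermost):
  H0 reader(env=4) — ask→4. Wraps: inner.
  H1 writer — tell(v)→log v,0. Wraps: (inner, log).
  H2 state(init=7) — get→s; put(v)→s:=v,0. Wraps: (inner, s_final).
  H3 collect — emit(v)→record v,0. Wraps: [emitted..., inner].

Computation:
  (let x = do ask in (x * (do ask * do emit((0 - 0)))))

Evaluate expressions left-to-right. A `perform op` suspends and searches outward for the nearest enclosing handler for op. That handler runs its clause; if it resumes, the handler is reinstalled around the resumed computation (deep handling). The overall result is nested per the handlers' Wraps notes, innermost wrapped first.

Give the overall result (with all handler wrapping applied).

Step-by-step:
ask @ H0 ⇒ 4
ask @ H0 ⇒ 4
emit(0) @ H3 ⇒ out+=0
H0 returns 0
H1 returns (0, ())
H2 returns ((0, ()), 7)
H3 returns [0, ((0, ()), 7)]
= [0, ((0, ()), 7)]

Answer: [0, ((0, ()), 7)]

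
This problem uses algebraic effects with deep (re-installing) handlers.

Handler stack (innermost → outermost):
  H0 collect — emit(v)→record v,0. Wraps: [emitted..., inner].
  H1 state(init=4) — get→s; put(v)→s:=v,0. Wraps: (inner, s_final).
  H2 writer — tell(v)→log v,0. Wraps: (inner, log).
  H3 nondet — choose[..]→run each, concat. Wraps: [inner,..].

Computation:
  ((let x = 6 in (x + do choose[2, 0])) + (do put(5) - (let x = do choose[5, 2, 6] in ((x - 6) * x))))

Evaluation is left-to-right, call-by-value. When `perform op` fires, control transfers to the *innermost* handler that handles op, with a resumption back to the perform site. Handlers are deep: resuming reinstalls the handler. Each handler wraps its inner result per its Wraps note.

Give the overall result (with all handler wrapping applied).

Answer: [(([13], 5), ()), (([16], 5), ()), (([8], 5), ()), (([11], 5), ()), (([14], 5), ()), (([6], 5), ())]

Working:
choose[2, 0] @ H3
  branch[0] choose=2:
    put(5) @ H1 ⇒ s:=5
    choose[5, 2, 6] @ H3
      branch[0] choose=5:
        H0 returns [13]
        H1 returns ([13], 5)
        H2 returns (([13], 5), ())
        H3 returns [(([13], 5), ())]
      branch[1] choose=2:
        H0 returns [16]
        H1 returns ([16], 5)
        H2 returns (([16], 5), ())
        H3 returns [(([16], 5), ())]
      branch[2] choose=6:
        H0 returns [8]
        H1 returns ([8], 5)
        H2 returns (([8], 5), ())
        H3 returns [(([8], 5), ())]
  branch[1] choose=0:
    put(5) @ H1 ⇒ s:=5
    choose[5, 2, 6] @ H3
      branch[0] choose=5:
        H0 returns [11]
        H1 returns ([11], 5)
        H2 returns (([11], 5), ())
        H3 returns [(([11], 5), ())]
      branch[1] choose=2:
        H0 returns [14]
        H1 returns ([14], 5)
        H2 returns (([14], 5), ())
        H3 returns [(([14], 5), ())]
      branch[2] choose=6:
        H0 returns [6]
        H1 returns ([6], 5)
        H2 returns (([6], 5), ())
        H3 returns [(([6], 5), ())]
= [(([13], 5), ()), (([16], 5), ()), (([8], 5), ()), (([11], 5), ()), (([14], 5), ()), (([6], 5), ())]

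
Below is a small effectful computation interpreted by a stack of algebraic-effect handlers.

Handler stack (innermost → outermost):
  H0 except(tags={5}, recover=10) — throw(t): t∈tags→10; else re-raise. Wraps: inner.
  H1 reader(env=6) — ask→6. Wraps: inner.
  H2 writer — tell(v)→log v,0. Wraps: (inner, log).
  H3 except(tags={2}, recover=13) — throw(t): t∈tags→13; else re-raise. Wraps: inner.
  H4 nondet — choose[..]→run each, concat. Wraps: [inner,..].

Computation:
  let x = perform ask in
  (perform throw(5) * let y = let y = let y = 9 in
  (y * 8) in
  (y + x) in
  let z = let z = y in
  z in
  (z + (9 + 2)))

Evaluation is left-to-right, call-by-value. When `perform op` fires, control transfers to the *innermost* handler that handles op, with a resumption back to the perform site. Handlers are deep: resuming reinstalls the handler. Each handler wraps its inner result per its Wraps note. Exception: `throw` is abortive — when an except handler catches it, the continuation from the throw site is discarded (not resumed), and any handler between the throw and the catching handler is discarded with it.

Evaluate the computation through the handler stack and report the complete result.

Answer: [(10, ())]

Evaluation trace:
ask @ H1 ⇒ 6
throw(5) @ H0 caught ⇒ 10
H1 returns 10
H2 returns (10, ())
H3 returns (10, ())
H4 returns [(10, ())]
= [(10, ())]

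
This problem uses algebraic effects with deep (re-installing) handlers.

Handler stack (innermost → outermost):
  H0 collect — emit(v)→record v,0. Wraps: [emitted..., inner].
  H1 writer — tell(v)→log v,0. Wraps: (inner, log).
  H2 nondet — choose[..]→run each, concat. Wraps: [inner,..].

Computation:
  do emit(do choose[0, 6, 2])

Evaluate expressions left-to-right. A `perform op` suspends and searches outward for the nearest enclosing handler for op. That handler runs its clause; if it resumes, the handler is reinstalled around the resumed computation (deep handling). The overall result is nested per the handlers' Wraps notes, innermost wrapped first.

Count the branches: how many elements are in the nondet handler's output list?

Answer: 3

Evaluation trace:
choose[0, 6, 2] @ H2
  branch[0] choose=0:
    emit(0) @ H0 ⇒ out+=0
    H0 returns [0, 0]
    H1 returns ([0, 0], ())
    H2 returns [([0, 0], ())]
  branch[1] choose=6:
    emit(6) @ H0 ⇒ out+=6
    H0 returns [6, 0]
    H1 returns ([6, 0], ())
    H2 returns [([6, 0], ())]
  branch[2] choose=2:
    emit(2) @ H0 ⇒ out+=2
    H0 returns [2, 0]
    H1 returns ([2, 0], ())
    H2 returns [([2, 0], ())]
= [([0, 0], ()), ([6, 0], ()), ([2, 0], ())]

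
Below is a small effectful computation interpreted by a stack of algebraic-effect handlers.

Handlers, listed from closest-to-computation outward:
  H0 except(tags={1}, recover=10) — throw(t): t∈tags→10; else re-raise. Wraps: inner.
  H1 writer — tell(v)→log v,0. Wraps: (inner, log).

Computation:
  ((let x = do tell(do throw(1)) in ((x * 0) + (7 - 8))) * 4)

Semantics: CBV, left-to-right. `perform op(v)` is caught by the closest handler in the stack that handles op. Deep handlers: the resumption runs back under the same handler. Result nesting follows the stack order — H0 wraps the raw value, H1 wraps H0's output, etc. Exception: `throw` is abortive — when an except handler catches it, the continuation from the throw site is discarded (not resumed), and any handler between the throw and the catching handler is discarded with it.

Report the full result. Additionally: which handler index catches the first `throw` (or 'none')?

Answer: (10, ()) ; first throw caught by: H0

Evaluation trace:
throw(1) @ H0 caught ⇒ 10
H1 returns (10, ())
= (10, ())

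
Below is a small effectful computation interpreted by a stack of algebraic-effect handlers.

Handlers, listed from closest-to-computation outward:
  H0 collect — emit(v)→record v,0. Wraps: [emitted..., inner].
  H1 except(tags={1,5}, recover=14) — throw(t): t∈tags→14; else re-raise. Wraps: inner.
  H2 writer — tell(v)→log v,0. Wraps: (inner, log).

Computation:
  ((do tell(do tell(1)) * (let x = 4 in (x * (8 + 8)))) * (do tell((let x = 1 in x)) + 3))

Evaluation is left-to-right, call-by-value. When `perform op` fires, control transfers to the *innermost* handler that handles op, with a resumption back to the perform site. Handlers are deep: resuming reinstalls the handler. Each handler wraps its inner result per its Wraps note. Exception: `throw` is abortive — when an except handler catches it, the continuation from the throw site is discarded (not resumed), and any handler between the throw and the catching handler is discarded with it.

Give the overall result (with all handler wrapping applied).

Answer: ([0], (1, 0, 1))

Working:
tell(1) @ H2 ⇒ log+=1
tell(0) @ H2 ⇒ log+=0
tell(1) @ H2 ⇒ log+=1
H0 returns [0]
H1 returns [0]
H2 returns ([0], (1, 0, 1))
= ([0], (1, 0, 1))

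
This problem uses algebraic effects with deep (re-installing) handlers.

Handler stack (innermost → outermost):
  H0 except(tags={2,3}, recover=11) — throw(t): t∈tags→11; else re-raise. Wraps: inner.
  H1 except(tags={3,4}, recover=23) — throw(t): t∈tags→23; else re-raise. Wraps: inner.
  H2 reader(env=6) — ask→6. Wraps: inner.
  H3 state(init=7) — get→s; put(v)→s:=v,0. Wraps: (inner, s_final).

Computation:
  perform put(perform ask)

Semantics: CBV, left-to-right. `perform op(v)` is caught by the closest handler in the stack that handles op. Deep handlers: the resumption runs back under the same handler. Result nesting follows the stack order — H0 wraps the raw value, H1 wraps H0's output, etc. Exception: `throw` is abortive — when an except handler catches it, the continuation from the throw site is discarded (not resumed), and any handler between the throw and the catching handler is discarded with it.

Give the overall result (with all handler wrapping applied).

Answer: (0, 6)

Step-by-step:
ask @ H2 ⇒ 6
put(6) @ H3 ⇒ s:=6
H0 returns 0
H1 returns 0
H2 returns 0
H3 returns (0, 6)
= (0, 6)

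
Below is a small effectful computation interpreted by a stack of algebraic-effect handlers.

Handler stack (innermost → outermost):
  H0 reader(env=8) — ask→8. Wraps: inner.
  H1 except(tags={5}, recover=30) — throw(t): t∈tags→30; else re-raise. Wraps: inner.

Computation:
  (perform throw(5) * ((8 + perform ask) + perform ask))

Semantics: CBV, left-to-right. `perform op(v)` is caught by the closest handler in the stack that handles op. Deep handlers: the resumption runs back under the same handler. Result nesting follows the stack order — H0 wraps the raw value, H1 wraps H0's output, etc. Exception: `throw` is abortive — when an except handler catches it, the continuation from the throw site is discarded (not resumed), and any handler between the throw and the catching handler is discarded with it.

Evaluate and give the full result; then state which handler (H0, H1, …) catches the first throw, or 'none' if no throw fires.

Answer: 30 ; first throw caught by: H1

Working:
throw(5) @ H1 caught ⇒ 30
= 30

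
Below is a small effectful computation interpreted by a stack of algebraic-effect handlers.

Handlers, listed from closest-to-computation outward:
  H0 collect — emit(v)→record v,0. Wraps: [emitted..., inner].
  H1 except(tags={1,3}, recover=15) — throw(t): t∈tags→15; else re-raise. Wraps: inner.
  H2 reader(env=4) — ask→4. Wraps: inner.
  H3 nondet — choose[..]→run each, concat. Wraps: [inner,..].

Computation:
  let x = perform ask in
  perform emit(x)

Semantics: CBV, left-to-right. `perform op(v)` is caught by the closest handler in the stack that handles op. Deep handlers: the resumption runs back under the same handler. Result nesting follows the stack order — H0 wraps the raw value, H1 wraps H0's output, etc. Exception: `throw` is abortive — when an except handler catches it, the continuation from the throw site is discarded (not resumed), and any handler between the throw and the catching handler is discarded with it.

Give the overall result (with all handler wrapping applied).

Answer: [[4, 0]]

Step-by-step:
ask @ H2 ⇒ 4
emit(4) @ H0 ⇒ out+=4
H0 returns [4, 0]
H1 returns [4, 0]
H2 returns [4, 0]
H3 returns [[4, 0]]
= [[4, 0]]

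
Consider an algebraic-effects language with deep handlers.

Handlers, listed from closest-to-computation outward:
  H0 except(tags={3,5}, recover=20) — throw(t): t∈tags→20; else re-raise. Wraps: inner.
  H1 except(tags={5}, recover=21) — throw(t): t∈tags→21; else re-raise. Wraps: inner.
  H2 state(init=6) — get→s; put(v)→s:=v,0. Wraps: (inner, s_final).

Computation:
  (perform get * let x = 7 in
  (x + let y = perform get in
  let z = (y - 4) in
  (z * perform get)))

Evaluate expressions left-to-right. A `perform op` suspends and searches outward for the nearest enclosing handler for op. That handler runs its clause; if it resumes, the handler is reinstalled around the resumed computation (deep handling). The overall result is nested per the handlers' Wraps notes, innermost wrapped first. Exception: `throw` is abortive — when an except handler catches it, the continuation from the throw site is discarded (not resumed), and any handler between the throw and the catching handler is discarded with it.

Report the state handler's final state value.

Working:
get @ H2 ⇒ 6
get @ H2 ⇒ 6
get @ H2 ⇒ 6
H0 returns 114
H1 returns 114
H2 returns (114, 6)
= (114, 6)

Answer: 6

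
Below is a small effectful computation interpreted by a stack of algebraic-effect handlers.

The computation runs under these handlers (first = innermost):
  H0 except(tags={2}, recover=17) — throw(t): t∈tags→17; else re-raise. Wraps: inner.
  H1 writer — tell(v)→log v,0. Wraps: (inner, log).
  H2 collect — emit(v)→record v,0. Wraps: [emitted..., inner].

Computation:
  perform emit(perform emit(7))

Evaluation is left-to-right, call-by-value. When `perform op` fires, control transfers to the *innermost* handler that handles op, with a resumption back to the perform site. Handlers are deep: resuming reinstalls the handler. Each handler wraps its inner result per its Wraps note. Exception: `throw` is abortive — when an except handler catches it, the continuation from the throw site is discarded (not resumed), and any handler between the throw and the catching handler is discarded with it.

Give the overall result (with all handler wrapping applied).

Working:
emit(7) @ H2 ⇒ out+=7
emit(0) @ H2 ⇒ out+=0
H0 returns 0
H1 returns (0, ())
H2 returns [7, 0, (0, ())]
= [7, 0, (0, ())]

Answer: [7, 0, (0, ())]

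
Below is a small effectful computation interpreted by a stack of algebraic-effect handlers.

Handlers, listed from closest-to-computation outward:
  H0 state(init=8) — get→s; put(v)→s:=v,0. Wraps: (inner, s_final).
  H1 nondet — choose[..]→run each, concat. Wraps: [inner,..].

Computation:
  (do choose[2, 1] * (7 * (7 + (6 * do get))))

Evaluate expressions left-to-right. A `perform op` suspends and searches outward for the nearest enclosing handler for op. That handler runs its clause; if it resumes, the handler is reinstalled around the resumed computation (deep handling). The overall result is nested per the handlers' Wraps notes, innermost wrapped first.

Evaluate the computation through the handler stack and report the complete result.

Answer: [(770, 8), (385, 8)]

Working:
choose[2, 1] @ H1
  branch[0] choose=2:
    get @ H0 ⇒ 8
    H0 returns (770, 8)
    H1 returns [(770, 8)]
  branch[1] choose=1:
    get @ H0 ⇒ 8
    H0 returns (385, 8)
    H1 returns [(385, 8)]
= [(770, 8), (385, 8)]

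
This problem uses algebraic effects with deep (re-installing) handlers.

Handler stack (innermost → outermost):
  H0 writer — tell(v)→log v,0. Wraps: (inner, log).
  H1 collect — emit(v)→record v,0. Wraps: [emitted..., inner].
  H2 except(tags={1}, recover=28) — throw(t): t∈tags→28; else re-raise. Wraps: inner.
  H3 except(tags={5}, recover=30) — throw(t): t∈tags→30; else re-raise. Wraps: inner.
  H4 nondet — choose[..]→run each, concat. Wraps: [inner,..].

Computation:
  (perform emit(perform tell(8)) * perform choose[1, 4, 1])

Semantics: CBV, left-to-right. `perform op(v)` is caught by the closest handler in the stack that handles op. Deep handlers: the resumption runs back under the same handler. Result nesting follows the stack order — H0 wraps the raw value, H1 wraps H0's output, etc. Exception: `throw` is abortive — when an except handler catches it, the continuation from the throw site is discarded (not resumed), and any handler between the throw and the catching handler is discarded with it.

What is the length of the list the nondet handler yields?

Step-by-step:
tell(8) @ H0 ⇒ log+=8
emit(0) @ H1 ⇒ out+=0
choose[1, 4, 1] @ H4
  branch[0] choose=1:
    H0 returns (0, (8))
    H1 returns [0, (0, (8))]
    H2 returns [0, (0, (8))]
    H3 returns [0, (0, (8))]
    H4 returns [[0, (0, (8))]]
  branch[1] choose=4:
    H0 returns (0, (8))
    H1 returns [0, (0, (8))]
    H2 returns [0, (0, (8))]
    H3 returns [0, (0, (8))]
    H4 returns [[0, (0, (8))]]
  branch[2] choose=1:
    H0 returns (0, (8))
    H1 returns [0, (0, (8))]
    H2 returns [0, (0, (8))]
    H3 returns [0, (0, (8))]
    H4 returns [[0, (0, (8))]]
= [[0, (0, (8))], [0, (0, (8))], [0, (0, (8))]]

Answer: 3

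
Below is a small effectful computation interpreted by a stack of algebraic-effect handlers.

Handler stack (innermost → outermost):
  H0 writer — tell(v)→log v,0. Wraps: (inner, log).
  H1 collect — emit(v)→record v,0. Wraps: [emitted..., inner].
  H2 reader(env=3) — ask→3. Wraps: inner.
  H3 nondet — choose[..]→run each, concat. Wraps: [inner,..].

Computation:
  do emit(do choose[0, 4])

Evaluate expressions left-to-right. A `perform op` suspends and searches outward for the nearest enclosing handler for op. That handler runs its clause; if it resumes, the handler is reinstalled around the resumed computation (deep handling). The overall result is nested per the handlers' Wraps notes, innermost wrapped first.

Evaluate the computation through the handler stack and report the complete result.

Answer: [[0, (0, ())], [4, (0, ())]]

Working:
choose[0, 4] @ H3
  branch[0] choose=0:
    emit(0) @ H1 ⇒ out+=0
    H0 returns (0, ())
    H1 returns [0, (0, ())]
    H2 returns [0, (0, ())]
    H3 returns [[0, (0, ())]]
  branch[1] choose=4:
    emit(4) @ H1 ⇒ out+=4
    H0 returns (0, ())
    H1 returns [4, (0, ())]
    H2 returns [4, (0, ())]
    H3 returns [[4, (0, ())]]
= [[0, (0, ())], [4, (0, ())]]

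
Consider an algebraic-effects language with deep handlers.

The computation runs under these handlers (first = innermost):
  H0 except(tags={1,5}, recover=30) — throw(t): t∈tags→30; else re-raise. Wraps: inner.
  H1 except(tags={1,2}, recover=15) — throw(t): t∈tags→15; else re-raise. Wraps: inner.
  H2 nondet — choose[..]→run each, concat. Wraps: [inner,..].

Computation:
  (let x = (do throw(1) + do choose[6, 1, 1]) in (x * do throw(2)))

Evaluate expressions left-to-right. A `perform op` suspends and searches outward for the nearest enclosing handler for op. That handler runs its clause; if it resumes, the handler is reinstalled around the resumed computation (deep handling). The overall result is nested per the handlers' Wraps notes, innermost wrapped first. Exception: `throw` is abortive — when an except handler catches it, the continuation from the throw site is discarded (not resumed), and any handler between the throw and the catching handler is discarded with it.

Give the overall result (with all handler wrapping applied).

Answer: [30]

Step-by-step:
throw(1) @ H0 caught ⇒ 30
H1 returns 30
H2 returns [30]
= [30]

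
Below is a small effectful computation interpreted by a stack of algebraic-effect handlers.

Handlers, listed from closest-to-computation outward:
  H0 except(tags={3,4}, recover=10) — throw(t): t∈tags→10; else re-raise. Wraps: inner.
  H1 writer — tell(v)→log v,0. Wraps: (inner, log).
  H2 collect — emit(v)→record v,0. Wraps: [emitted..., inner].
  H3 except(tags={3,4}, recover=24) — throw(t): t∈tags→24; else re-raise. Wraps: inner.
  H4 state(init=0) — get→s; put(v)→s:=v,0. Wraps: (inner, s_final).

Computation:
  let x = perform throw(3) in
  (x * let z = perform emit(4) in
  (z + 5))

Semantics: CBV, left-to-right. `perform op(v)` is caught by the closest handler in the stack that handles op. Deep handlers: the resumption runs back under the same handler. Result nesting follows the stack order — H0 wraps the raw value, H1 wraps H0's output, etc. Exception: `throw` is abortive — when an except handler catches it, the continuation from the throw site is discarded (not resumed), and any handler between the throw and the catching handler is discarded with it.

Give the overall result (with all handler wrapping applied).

Evaluation trace:
throw(3) @ H0 caught ⇒ 10
H1 returns (10, ())
H2 returns [(10, ())]
H3 returns [(10, ())]
H4 returns ([(10, ())], 0)
= ([(10, ())], 0)

Answer: ([(10, ())], 0)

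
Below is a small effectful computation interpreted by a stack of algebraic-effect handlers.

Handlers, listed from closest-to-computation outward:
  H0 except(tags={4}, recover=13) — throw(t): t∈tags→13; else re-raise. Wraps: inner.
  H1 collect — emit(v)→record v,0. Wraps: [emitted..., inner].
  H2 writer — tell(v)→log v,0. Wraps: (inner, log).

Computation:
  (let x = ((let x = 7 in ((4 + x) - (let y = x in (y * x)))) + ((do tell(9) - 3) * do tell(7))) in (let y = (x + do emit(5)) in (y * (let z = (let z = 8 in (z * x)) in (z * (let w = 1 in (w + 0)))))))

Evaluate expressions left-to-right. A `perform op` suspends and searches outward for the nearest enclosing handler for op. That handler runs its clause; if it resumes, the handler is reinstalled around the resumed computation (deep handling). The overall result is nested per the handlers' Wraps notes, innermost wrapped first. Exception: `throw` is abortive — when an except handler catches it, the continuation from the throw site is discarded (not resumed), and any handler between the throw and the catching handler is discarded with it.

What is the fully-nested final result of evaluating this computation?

Answer: ([5, 11552], (9, 7))

Working:
tell(9) @ H2 ⇒ log+=9
tell(7) @ H2 ⇒ log+=7
emit(5) @ H1 ⇒ out+=5
H0 returns 11552
H1 returns [5, 11552]
H2 returns ([5, 11552], (9, 7))
= ([5, 11552], (9, 7))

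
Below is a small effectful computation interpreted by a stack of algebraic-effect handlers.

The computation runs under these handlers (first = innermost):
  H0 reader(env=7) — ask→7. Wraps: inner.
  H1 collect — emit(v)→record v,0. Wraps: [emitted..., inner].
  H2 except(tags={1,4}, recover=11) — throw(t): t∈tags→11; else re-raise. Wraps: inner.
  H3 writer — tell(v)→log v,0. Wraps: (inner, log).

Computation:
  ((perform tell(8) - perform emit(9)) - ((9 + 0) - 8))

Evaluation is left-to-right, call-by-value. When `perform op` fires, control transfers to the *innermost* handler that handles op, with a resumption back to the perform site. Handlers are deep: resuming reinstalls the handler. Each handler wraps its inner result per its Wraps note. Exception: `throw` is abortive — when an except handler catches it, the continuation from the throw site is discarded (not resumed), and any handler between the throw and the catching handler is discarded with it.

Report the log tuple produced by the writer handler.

Working:
tell(8) @ H3 ⇒ log+=8
emit(9) @ H1 ⇒ out+=9
H0 returns -1
H1 returns [9, -1]
H2 returns [9, -1]
H3 returns ([9, -1], (8))
= ([9, -1], (8))

Answer: (8)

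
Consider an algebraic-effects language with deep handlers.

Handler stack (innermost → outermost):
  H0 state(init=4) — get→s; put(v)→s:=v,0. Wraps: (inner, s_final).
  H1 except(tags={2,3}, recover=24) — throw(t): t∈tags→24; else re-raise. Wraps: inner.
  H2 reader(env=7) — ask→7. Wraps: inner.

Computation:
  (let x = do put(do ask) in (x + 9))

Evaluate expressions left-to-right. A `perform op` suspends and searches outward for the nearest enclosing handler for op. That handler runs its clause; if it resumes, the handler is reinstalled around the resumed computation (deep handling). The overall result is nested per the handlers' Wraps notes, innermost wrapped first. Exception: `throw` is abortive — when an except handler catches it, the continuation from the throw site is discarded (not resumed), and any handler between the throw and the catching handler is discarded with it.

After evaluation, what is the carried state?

Evaluation trace:
ask @ H2 ⇒ 7
put(7) @ H0 ⇒ s:=7
H0 returns (9, 7)
H1 returns (9, 7)
H2 returns (9, 7)
= (9, 7)

Answer: 7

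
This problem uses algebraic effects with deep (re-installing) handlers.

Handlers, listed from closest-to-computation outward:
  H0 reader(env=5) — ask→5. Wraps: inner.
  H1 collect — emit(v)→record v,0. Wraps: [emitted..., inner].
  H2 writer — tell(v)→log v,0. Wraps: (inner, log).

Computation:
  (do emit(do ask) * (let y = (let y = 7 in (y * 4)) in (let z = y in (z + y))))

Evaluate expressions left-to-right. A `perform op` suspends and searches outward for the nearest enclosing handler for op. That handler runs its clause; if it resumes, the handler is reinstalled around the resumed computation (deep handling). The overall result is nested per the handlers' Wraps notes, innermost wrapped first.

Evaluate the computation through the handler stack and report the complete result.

Answer: ([5, 0], ())

Evaluation trace:
ask @ H0 ⇒ 5
emit(5) @ H1 ⇒ out+=5
H0 returns 0
H1 returns [5, 0]
H2 returns ([5, 0], ())
= ([5, 0], ())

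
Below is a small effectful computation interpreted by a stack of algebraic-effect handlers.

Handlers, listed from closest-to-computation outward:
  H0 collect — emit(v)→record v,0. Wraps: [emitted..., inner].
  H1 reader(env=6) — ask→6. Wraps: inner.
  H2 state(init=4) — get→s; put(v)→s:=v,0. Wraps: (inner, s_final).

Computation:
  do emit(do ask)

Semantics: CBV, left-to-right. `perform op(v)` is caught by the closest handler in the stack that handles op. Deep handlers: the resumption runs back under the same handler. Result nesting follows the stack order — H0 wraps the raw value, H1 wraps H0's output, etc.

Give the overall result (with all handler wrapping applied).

Answer: ([6, 0], 4)

Working:
ask @ H1 ⇒ 6
emit(6) @ H0 ⇒ out+=6
H0 returns [6, 0]
H1 returns [6, 0]
H2 returns ([6, 0], 4)
= ([6, 0], 4)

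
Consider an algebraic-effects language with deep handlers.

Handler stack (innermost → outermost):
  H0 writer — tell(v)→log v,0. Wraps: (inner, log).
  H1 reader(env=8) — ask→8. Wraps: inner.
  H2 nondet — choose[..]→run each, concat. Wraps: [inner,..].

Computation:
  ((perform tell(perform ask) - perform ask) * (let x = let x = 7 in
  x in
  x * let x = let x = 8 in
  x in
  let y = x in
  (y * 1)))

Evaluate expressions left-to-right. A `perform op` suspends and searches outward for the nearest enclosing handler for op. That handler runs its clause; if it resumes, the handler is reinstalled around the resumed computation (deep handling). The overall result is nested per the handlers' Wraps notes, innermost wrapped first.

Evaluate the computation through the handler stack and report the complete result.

Answer: [(-448, (8))]

Step-by-step:
ask @ H1 ⇒ 8
tell(8) @ H0 ⇒ log+=8
ask @ H1 ⇒ 8
H0 returns (-448, (8))
H1 returns (-448, (8))
H2 returns [(-448, (8))]
= [(-448, (8))]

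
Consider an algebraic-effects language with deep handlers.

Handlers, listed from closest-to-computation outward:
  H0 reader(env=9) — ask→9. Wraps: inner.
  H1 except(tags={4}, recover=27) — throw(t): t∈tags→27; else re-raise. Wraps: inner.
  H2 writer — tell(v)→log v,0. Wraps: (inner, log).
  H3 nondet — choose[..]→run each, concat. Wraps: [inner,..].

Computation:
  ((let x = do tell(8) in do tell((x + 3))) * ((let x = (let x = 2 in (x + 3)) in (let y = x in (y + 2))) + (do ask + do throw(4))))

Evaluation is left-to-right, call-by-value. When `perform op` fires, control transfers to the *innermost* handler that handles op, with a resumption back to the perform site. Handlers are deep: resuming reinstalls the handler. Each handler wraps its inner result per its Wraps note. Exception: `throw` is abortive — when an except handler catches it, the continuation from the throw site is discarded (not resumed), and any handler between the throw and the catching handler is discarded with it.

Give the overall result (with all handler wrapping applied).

Answer: [(27, (8, 3))]

Working:
tell(8) @ H2 ⇒ log+=8
tell(3) @ H2 ⇒ log+=3
ask @ H0 ⇒ 9
throw(4) @ H1 caught ⇒ 27
H2 returns (27, (8, 3))
H3 returns [(27, (8, 3))]
= [(27, (8, 3))]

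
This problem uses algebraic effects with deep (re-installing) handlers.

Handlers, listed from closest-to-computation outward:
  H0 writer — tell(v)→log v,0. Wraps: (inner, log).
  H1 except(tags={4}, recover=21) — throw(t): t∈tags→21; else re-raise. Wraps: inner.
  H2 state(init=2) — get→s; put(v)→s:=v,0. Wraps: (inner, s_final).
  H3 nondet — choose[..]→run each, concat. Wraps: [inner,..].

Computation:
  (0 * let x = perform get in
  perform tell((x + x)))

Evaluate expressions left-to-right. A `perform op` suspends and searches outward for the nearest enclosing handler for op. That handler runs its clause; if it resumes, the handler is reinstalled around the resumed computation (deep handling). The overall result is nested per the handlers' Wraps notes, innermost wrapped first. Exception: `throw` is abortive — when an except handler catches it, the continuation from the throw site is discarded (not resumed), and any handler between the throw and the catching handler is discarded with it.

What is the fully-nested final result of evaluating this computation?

Working:
get @ H2 ⇒ 2
tell(4) @ H0 ⇒ log+=4
H0 returns (0, (4))
H1 returns (0, (4))
H2 returns ((0, (4)), 2)
H3 returns [((0, (4)), 2)]
= [((0, (4)), 2)]

Answer: [((0, (4)), 2)]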